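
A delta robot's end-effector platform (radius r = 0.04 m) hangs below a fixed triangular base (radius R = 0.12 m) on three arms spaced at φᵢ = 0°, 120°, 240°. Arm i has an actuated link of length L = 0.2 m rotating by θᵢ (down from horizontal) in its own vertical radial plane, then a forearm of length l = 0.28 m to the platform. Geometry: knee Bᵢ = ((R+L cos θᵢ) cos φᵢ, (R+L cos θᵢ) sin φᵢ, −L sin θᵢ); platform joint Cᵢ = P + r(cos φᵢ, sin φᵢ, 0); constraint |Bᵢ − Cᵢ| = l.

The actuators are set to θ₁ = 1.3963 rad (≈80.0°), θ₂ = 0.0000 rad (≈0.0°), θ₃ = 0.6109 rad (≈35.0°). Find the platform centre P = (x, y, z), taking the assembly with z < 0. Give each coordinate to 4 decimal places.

(-0.1604, 0.0515, -0.2037)

arm 1 at φ=0.0°: e+L cos θ1 = 0.1147;  centre 1 = (0.1147, 0.0000, -0.1970)
φ2=120.0°: virtual centre (-0.1400, 0.2425, 0.0000), radius l
φ3=240.0°: virtual centre (-0.1219, -0.2112, -0.1147), radius l
subtract pairs → two planes through P
linear system: -0.5094x+0.4850y = 0.0264−0.3939z; -0.4733x+-0.4223y = 0.0207−0.1645z
det = 0.4447;  x = -0.0476+0.5535z,  y = 0.0045+-0.2308z
sphere 1 gives Az²+Bz+C=0 with A=1.3597, B=0.2121, C=-0.0132;  B²−4AC=0.1169;  roots -0.2037, 0.0477;  negative root z = -0.2037
x = -0.1604, y = 0.0515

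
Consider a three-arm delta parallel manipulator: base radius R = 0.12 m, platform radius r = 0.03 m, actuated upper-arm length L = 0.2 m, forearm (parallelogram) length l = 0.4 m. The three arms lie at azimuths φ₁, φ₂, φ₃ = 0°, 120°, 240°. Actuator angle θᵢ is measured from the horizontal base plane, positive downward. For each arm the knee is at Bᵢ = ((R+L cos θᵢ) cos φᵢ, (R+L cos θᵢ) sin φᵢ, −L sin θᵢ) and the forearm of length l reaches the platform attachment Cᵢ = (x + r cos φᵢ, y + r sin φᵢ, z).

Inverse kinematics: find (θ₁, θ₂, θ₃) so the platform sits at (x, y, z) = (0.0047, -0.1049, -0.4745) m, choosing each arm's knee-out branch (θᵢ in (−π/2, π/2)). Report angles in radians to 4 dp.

φ1=0.0° → target in arm frame (0.0047, -0.1049)
  A cos θ + B sin θ = C:  0.0853·cos θ + -0.4745·sin θ = -0.3086
  γ=atan2(-0.4745,0.0853)=-1.3929;  ψ=arccos(-0.6401)=2.2654;  θ1=γ+ψ≈0.8724
arm 2 (φ=120.0°): x'=-0.0932, y'=0.0484
  A cos θ + B sin θ = C:  0.1832·cos θ + -0.4745·sin θ = -0.3526
  √(A²+B²)=0.5086;  θ2 = -1.2023+2.3368 ≈ 1.1345
rotate P by −φ3: (0.0885, 0.0565, -0.4745)
  A=0.0015, B=-0.4745, C=(l²−L²−A²−y'²−z²)/(2L)=-0.2709
  √(A²+B²)=0.4745;  θ3 = -1.5676+2.1783 ≈ 0.6107

θ₁ = 0.8724, θ₂ = 1.1345, θ₃ = 0.6107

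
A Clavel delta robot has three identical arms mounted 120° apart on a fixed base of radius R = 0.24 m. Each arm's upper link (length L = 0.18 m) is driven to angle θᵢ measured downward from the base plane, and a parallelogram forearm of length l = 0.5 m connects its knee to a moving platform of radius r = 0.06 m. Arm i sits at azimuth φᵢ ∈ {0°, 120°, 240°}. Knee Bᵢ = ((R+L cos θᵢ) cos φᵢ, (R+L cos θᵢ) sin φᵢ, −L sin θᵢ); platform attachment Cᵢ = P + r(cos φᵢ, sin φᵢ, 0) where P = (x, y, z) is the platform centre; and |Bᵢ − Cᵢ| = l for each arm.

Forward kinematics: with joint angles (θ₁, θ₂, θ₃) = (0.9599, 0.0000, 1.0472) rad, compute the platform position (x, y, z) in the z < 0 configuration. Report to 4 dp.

(-0.0721, 0.1559, -0.4627)

arm 1 at φ=0.0°: (R−r)+L cos θ1 = 0.2832;  centre 1 = (0.2832, 0.0000, -0.1474)
arm 2 at φ=120.0°: (R−r)+L cos θ2 = 0.3600;  centre 2 = (-0.1800, 0.3118, 0.0000)
centre 3 = (0.2700·cos240.0°, 0.2700·sin240.0°, -0.1559) = (-0.1350, -0.2338, -0.1559)
eliminate P² terms by subtracting sphere 1 from 2 and 3
plane₁₂: -0.9265x+0.6235y+0.2949z = 0.0276
det = 0.9549;  x = -0.0104+0.1334z,  y = 0.0288+-0.2747z
sphere 1 gives Az²+Bz+C=0 with A=1.0933, B=0.2007, C=-0.1412;  B²−4AC=0.6577;  roots -0.4627, 0.2791;  negative root z = -0.4627
x = -0.0721, y = 0.1559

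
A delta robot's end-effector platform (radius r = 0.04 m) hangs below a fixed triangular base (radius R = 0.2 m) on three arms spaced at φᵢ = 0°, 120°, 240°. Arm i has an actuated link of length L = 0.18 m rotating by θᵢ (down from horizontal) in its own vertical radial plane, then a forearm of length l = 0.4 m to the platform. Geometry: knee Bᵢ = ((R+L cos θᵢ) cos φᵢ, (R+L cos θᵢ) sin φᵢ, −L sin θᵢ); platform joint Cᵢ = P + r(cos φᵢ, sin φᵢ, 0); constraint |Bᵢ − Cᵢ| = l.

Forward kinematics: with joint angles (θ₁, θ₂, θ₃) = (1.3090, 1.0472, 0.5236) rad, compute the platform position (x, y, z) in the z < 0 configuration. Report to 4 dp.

S1 = (0.2066·cos0.0°, 0.2066·sin0.0°, -0.1739) = (0.2066, 0.0000, -0.1739)
arm 2 at φ=120.0°: (R−r)+L cos θ2 = 0.2500;  S2 = (-0.1250, 0.2165, -0.1559)
φ3=240.0°: virtual centre (-0.1579, -0.2736, -0.0900), radius l
subtract pairs → two planes through P
plane₁₂: -0.6632x+0.4330y+0.0360z = 0.0139
Cramer: x(z) = -0.0335+0.1360z;  y(z) = -0.0193+0.1253z
sphere 1 gives Az²+Bz+C=0 with A=1.0342, B=0.2776, C=-0.0717;  B²−4AC=0.3739;  roots -0.4298, 0.1614;  negative root z = -0.4298
x = -0.0920, y = -0.0731

(-0.0920, -0.0731, -0.4298)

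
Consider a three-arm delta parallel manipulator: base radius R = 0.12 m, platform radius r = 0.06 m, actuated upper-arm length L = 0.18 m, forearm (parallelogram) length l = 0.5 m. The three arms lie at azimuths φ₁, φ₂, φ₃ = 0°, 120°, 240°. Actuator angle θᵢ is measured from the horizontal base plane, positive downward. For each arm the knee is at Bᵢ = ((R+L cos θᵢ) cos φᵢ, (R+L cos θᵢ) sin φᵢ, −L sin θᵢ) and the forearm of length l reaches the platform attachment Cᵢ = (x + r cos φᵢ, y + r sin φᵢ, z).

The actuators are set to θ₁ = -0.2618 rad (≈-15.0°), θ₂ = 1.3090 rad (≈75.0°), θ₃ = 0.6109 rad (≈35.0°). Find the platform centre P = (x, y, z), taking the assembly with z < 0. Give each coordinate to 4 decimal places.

φ1=0.0°: virtual centre (0.2339, 0.0000, 0.0466), radius l
centre 2 = (0.1066·cos120.0°, 0.1066·sin120.0°, -0.1739) = (-0.0533, 0.0923, -0.1739)
arm 3 at φ=240.0°: e+L cos θ3 = 0.2074;  centre 3 = (-0.1037, -0.1797, -0.1032)
|centre ₂|²−|centre ₁|² = -0.0153;  |centre ₃|²−|centre ₁|² = -0.0032
plane₁₂: -0.5743x+0.1846y+-0.4409z = -0.0153
det = 0.3310;  x = 0.0183+-0.6457z,  y = -0.0257+0.3794z
quadratic in z: (1.5609)z²+(0.1657)z+(-0.2007)=0, √Δ=1.1317 → z ∈ {-0.4156, 0.3094}; z = -0.4156 (taking z<0)
x = 0.2867, y = -0.1833

(0.2867, -0.1833, -0.4156)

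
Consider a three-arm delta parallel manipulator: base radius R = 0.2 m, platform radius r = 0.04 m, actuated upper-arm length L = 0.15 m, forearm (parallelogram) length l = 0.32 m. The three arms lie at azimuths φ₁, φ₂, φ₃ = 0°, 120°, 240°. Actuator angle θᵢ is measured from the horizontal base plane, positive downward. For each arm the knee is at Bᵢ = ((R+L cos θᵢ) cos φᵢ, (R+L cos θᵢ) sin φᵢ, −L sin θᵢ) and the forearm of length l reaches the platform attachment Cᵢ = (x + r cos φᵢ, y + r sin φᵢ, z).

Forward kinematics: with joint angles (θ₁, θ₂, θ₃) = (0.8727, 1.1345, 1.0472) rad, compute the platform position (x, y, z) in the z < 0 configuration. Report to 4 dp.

(0.0283, -0.0103, -0.3391)

φ1=0.0°: virtual centre (0.2564, 0.0000, -0.1149), radius l
arm 2 at φ=120.0°: e+L cos θ2 = 0.2234;  O2 = (-0.1117, 0.1935, -0.1359)
O3 = (0.2350·cos240.0°, 0.2350·sin240.0°, -0.1299) = (-0.1175, -0.2035, -0.1299)
eliminate P² terms by subtracting sphere 1 from 2 and 3
[-0.7362 0.3869 -0.0421]·P = -0.0106;  [-0.7478 -0.4070 -0.0300]·P = -0.0069
det = 0.5890;  x = 0.0118+-0.0488z,  y = -0.0049+0.0159z
quadratic in z: (1.0026)z²+(0.2535)z+(-0.0293)=0, √Δ=0.4265 → z ∈ {-0.3391, 0.0863}; z = -0.3391 (taking z<0)
x = 0.0283, y = -0.0103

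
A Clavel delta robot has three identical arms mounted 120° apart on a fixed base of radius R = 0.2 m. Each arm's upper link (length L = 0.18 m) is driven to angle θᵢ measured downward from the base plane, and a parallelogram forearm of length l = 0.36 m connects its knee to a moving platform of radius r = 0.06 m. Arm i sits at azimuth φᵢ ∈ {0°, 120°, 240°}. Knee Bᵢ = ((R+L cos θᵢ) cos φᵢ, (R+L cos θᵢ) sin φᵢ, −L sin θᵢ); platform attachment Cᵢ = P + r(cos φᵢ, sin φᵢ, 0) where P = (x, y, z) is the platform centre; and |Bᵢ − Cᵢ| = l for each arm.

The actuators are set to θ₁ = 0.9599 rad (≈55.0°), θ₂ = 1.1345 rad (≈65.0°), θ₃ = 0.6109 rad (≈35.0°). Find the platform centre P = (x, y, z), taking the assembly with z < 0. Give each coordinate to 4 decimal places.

(-0.0120, -0.0755, -0.3899)

S1 = (0.2432·cos0.0°, 0.2432·sin0.0°, -0.1474) = (0.2432, 0.0000, -0.1474)
φ2=120.0°: virtual centre (-0.1080, 0.1871, -0.1631), radius l
arm 3 at φ=240.0°: (R−r)+L cos θ3 = 0.2874;  S3 = (-0.1437, -0.2489, -0.1032)
|S₂|²−|S₁|² = -0.0076;  |S₃|²−|S₁|² = 0.0124
[-0.7026 0.3742 -0.0314]·P = -0.0076;  [-0.7739 -0.4979 0.0884]·P = 0.0124
Cramer: x(z) = -0.0013+0.0273z;  y(z) = -0.0228+0.1351z
quadratic in z: (1.0190)z²+(0.2754)z+(-0.0475)=0, √Δ=0.5192 → z ∈ {-0.3899, 0.1196}; z = -0.3899 (taking z<0)
x = -0.0120, y = -0.0755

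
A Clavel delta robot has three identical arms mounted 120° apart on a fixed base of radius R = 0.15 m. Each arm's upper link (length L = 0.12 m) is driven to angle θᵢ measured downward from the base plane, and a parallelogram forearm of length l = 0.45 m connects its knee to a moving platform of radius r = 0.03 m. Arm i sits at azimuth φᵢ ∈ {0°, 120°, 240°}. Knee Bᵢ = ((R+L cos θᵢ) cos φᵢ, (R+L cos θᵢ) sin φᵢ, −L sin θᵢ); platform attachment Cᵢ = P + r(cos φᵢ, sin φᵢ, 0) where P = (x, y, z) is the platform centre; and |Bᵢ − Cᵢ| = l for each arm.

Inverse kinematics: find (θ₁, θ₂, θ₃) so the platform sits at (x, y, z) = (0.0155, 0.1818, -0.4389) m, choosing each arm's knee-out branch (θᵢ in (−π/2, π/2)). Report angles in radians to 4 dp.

θ₁ = 0.6982, θ₂ = 0.0874, θ₃ = 1.3965

arm 1 (φ=0.0°): x'=0.0155, y'=0.1818
  A cos θ + B sin θ = C:  0.1045·cos θ + -0.4389·sin θ = -0.2021
  √(A²+B²)=0.4512;  θ1 = -1.3371+2.0353 ≈ 0.6982
rotate P by −φ2: (0.1497, -0.1043, -0.4389)
  A=-0.0297, B=-0.4389, C=(l²−L²−A²−y'²−z²)/(2L)=-0.0679
  γ=atan2(-0.4389,-0.0297)=-1.6383;  ψ=arccos(-0.1544)=1.7258;  θ2=γ+ψ≈0.0874
arm 3 (φ=240.0°): x'=-0.1652, y'=-0.0775
  A=0.2852, B=-0.4389, C=(l²−L²−A²−y'²−z²)/(2L)=-0.3828
  √(A²+B²)=0.5234;  θ3 = -0.9946+2.3911 ≈ 1.3965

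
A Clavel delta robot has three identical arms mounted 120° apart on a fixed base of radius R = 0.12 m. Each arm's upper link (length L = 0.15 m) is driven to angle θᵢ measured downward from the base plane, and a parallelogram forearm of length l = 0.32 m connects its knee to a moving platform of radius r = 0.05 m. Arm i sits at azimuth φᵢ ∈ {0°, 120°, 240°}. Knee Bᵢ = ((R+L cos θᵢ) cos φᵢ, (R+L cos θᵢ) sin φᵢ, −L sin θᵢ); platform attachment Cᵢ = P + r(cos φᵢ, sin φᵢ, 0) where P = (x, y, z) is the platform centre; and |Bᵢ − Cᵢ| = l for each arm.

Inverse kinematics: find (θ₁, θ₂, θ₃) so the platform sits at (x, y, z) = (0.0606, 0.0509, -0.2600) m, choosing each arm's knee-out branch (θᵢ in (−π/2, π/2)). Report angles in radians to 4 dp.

rotate P by −φ1: (0.0606, 0.0509, -0.2600)
  A cos θ + B sin θ = C:  0.0094·cos θ + -0.2600·sin θ = 0.0321
  θ1 = atan2(B,A) + arccos(C/0.2602) = -0.0874
φ2=120.0° → target in arm frame (0.0138, -0.0779)
  A=0.0562, B=-0.2600, C=(l²−L²−A²−y'²−z²)/(2L)=0.0102
  √(A²+B²)=0.2660;  θ2 = -1.3578+1.5324 ≈ 0.1745
arm 3 (φ=240.0°): x'=-0.0744, y'=0.0270
  A cos θ + B sin θ = C:  0.1444·cos θ + -0.2600·sin θ = -0.0309
  γ=atan2(-0.2600,0.1444)=-1.0639;  ψ=arccos(-0.1040)=1.6750;  θ3=γ+ψ≈0.6111

θ₁ = -0.0874, θ₂ = 0.1745, θ₃ = 0.6111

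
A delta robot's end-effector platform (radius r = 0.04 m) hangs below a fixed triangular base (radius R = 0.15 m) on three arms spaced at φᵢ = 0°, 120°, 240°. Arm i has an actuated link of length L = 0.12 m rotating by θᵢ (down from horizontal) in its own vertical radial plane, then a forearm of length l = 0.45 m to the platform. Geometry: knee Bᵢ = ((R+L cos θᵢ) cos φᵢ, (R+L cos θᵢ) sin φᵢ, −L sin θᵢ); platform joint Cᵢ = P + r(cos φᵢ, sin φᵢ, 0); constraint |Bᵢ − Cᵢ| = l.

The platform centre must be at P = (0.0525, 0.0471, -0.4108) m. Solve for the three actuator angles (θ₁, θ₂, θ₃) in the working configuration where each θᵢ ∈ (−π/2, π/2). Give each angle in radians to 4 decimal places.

φ1=0.0° → target in arm frame (0.0525, 0.0471)
  e−x'=0.0575;  (l²−L²−(e−x')²−y'²−z²)/2L = 0.0576
  γ=atan2(-0.4108,0.0575)=-1.4317;  ψ=arccos(0.1388)=1.4315;  θ1=γ+ψ≈-0.0002
arm 2 (φ=120.0°): x'=0.0145, y'=-0.0690
  A=0.0955, B=-0.4108, C=(l²−L²−A²−y'²−z²)/(2L)=0.0228
  γ=atan2(-0.4108,0.0955)=-1.3425;  ψ=arccos(0.0540)=1.5168;  θ2=γ+ψ≈0.1743
rotate P by −φ3: (-0.0670, 0.0219, -0.4108)
  e−x'=0.1770;  (l²−L²−(e−x')²−y'²−z²)/2L = -0.0520
  γ=atan2(-0.4108,0.1770)=-1.1639;  ψ=arccos(-0.1162)=1.6873;  θ3=γ+ψ≈0.5234

θ₁ = -0.0002, θ₂ = 0.1743, θ₃ = 0.5234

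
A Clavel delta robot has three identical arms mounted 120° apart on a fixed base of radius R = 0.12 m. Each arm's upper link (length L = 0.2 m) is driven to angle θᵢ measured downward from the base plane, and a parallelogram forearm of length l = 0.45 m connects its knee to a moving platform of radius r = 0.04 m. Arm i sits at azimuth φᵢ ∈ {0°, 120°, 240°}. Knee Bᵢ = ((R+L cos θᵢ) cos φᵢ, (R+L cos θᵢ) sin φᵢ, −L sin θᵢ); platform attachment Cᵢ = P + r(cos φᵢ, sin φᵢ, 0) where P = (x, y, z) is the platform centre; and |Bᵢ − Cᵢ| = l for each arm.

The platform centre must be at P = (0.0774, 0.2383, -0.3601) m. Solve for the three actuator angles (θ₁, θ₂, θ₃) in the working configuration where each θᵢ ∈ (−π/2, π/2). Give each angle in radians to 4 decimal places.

φ1=0.0° → target in arm frame (0.0774, 0.2383)
  A=0.0026, B=-0.3601, C=(l²−L²−A²−y'²−z²)/(2L)=-0.0599
  √(A²+B²)=0.3601;  θ1 = -1.5636+1.7380 ≈ 0.1744
rotate P by −φ2: (0.1677, -0.1862, -0.3601)
  A cos θ + B sin θ = C:  -0.0877·cos θ + -0.3601·sin θ = -0.0238
  θ2 = atan2(B,A) + arccos(C/0.3706) = -0.1746
φ3=240.0° → target in arm frame (-0.2451, -0.0521)
  e−x'=0.3251;  (l²−L²−(e−x')²−y'²−z²)/2L = -0.1889
  √(A²+B²)=0.4851;  θ3 = -0.8365+1.9708 ≈ 1.1343

θ₁ = 0.1744, θ₂ = -0.1746, θ₃ = 1.1343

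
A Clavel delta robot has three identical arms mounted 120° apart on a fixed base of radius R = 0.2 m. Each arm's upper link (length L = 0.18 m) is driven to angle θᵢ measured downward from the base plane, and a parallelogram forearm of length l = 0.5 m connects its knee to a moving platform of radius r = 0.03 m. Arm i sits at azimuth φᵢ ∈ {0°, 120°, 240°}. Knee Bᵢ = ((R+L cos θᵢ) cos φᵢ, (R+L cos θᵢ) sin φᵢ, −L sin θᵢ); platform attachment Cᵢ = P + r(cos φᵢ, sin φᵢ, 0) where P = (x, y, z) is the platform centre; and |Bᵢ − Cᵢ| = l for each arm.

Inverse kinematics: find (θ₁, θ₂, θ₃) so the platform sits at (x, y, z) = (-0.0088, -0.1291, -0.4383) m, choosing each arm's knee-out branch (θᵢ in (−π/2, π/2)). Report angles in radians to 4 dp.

θ₁ = 0.5236, θ₂ = 0.8726, θ₃ = 0.0001

arm 1 (φ=0.0°): x'=-0.0088, y'=-0.1291
  A cos θ + B sin θ = C:  0.1788·cos θ + -0.4383·sin θ = -0.0643
  θ1 = atan2(B,A) + arccos(C/0.4734) = 0.5236
φ2=120.0° → target in arm frame (-0.1074, 0.0722)
  e−x'=0.2774;  (l²−L²−(e−x')²−y'²−z²)/2L = -0.1574
  θ2 = atan2(B,A) + arccos(C/0.5187) = 0.8726
arm 3 (φ=240.0°): x'=0.1162, y'=0.0569
  e−x'=0.0538;  (l²−L²−(e−x')²−y'²−z²)/2L = 0.0538
  √(A²+B²)=0.4416;  θ3 = -1.4487+1.4487 ≈ 0.0001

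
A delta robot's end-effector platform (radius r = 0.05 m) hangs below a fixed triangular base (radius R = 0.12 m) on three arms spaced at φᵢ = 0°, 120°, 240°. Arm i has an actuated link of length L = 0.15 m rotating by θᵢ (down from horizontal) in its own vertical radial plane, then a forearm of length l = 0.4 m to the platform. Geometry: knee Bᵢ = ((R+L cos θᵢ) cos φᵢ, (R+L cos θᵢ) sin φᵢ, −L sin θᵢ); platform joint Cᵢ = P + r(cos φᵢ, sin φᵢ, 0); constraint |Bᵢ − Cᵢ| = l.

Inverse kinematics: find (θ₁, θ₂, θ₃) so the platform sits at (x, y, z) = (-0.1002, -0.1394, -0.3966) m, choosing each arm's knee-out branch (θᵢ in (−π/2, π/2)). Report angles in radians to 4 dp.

θ₁ = 0.9601, θ₂ = 0.8729, θ₃ = 0.0000

arm 1 (φ=0.0°): x'=-0.1002, y'=-0.1394
  e−x'=0.1702;  (l²−L²−(e−x')²−y'²−z²)/2L = -0.2273
  θ1 = atan2(B,A) + arccos(C/0.4316) = 0.9601
arm 2 (φ=120.0°): x'=-0.0706, y'=0.1565
  A cos θ + B sin θ = C:  0.1406·cos θ + -0.3966·sin θ = -0.2135
  θ2 = atan2(B,A) + arccos(C/0.4208) = 0.8729
rotate P by −φ3: (0.1708, -0.0171, -0.3966)
  A cos θ + B sin θ = C:  -0.1008·cos θ + -0.3966·sin θ = -0.1008
  √(A²+B²)=0.4092;  θ3 = -1.8197+1.8198 ≈ 0.0000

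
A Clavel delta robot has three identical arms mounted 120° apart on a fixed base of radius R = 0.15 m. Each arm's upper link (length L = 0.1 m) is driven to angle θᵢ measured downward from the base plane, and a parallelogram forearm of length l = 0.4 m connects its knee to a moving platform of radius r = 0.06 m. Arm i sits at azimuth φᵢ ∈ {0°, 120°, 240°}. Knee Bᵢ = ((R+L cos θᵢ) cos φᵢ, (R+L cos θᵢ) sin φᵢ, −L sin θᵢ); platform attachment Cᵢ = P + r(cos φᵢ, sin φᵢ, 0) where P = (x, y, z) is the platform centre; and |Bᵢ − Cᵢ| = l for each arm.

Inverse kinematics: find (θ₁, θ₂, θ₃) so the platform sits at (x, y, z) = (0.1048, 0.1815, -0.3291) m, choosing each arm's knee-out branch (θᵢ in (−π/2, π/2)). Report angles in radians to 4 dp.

arm 1 (φ=0.0°): x'=0.1048, y'=0.1815
  e−x'=-0.0148;  (l²−L²−(e−x')²−y'²−z²)/2L = 0.0427
  √(A²+B²)=0.3294;  θ1 = -1.6157+1.4409 ≈ -0.1748
rotate P by −φ2: (0.1048, -0.1815, -0.3291)
  A cos θ + B sin θ = C:  -0.0148·cos θ + -0.3291·sin θ = 0.0426
  √(A²+B²)=0.3294;  θ2 = -1.6157+1.4410 ≈ -0.1747
rotate P by −φ3: (-0.2096, 0.0000, -0.3291)
  e−x'=0.2996;  (l²−L²−(e−x')²−y'²−z²)/2L = -0.2403
  γ=atan2(-0.3291,0.2996)=-0.8323;  ψ=arccos(-0.5399)=2.1411;  θ3=γ+ψ≈1.3088

θ₁ = -0.1748, θ₂ = -0.1747, θ₃ = 1.3088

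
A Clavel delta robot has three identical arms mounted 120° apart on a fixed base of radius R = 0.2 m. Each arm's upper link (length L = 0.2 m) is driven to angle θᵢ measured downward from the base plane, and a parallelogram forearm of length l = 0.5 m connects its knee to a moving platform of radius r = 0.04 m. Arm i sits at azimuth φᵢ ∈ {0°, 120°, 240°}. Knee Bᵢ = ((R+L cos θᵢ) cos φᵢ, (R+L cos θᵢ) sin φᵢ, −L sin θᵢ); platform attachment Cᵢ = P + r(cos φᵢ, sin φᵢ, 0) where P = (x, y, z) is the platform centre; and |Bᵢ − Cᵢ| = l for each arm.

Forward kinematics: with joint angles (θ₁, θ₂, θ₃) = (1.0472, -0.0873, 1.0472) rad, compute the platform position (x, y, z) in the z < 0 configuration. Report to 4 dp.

arm 1 at φ=0.0°: (R−r)+L cos θ1 = 0.2600;  O1 = (0.2600, 0.0000, -0.1732)
O2 = (0.3592·cos120.0°, 0.3592·sin120.0°, 0.0174) = (-0.1796, 0.3111, 0.0174)
φ3=240.0°: virtual centre (-0.1300, -0.2252, -0.1732), radius l
subtract pairs → two planes through P
linear system: -0.8792x+0.6222y = 0.0318−0.3813z; -0.7800x+-0.4503y = 0.0000−0.0000z
det = 0.8813;  x = -0.0162+0.1948z,  y = 0.0281+-0.3375z
quadratic in z: (1.1518)z²+(0.2198)z+(-0.1429)=0, √Δ=0.8407 → z ∈ {-0.4603, 0.2695}; z = -0.4603 (taking z<0)
x = -0.1059, y = 0.1835

(-0.1059, 0.1835, -0.4603)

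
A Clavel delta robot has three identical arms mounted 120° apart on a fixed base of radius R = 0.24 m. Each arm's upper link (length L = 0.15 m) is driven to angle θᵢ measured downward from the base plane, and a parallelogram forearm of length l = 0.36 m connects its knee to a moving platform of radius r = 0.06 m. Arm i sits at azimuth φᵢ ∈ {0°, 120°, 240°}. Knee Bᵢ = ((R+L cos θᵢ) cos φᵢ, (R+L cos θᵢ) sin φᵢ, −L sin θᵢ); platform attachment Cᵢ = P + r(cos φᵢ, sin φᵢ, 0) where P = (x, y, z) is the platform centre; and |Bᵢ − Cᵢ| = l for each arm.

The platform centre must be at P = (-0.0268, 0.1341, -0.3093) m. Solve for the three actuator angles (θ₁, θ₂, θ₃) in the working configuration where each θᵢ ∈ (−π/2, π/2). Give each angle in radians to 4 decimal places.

θ₁ = 1.0470, θ₂ = 0.0876, θ₃ = 1.3963

rotate P by −φ1: (-0.0268, 0.1341, -0.3093)
  A=0.2068, B=-0.3093, C=(l²−L²−A²−y'²−z²)/(2L)=-0.1644
  γ=atan2(-0.3093,0.2068)=-0.9815;  ψ=arccos(-0.4418)=2.0284;  θ1=γ+ψ≈1.0470
φ2=120.0° → target in arm frame (0.1295, -0.0438)
  A=0.0505, B=-0.3093, C=(l²−L²−A²−y'²−z²)/(2L)=0.0232
  θ2 = atan2(B,A) + arccos(C/0.3134) = 0.0876
arm 3 (φ=240.0°): x'=-0.1027, y'=-0.0903
  e−x'=0.2827;  (l²−L²−(e−x')²−y'²−z²)/2L = -0.2555
  γ=atan2(-0.3093,0.2827)=-0.8302;  ψ=arccos(-0.6097)=2.2265;  θ3=γ+ψ≈1.3963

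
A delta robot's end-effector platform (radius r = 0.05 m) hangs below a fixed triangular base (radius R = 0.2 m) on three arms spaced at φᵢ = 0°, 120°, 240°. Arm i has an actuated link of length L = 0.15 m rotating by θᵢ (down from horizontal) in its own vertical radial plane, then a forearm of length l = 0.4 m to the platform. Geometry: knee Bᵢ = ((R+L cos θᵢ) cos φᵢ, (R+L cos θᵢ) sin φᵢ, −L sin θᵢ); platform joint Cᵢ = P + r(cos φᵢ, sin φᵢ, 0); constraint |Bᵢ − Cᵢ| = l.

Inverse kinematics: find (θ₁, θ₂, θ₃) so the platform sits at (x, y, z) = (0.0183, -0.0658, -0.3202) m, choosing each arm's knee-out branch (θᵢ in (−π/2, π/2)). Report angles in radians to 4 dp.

θ₁ = 0.2618, θ₂ = 0.6978, θ₃ = 0.0873

φ1=0.0° → target in arm frame (0.0183, -0.0658)
  A=0.1317, B=-0.3202, C=(l²−L²−A²−y'²−z²)/(2L)=0.0443
  √(A²+B²)=0.3462;  θ1 = -1.1806+1.4424 ≈ 0.2618
φ2=120.0° → target in arm frame (-0.0661, 0.0171)
  e−x'=0.2161;  (l²−L²−(e−x')²−y'²−z²)/2L = -0.0401
  γ=atan2(-0.3202,0.2161)=-0.9770;  ψ=arccos(-0.1038)=1.6748;  θ2=γ+ψ≈0.6978
arm 3 (φ=240.0°): x'=0.0478, y'=0.0487
  e−x'=0.1022;  (l²−L²−(e−x')²−y'²−z²)/2L = 0.0739
  √(A²+B²)=0.3361;  θ3 = -1.2619+1.3492 ≈ 0.0873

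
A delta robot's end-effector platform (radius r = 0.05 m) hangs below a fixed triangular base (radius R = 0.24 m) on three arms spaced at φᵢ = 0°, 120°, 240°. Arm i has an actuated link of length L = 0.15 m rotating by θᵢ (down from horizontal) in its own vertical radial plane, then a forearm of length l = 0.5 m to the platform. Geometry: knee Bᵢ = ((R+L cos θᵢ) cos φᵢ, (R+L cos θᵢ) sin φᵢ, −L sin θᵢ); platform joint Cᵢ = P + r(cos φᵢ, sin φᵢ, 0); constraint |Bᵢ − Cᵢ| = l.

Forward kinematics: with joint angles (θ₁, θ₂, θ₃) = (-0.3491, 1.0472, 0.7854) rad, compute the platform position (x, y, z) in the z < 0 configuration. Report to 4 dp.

arm 1 at φ=0.0°: ρ1 = 0.3310;  O1 = (0.3310, 0.0000, 0.0513)
O2 = (0.2650·cos120.0°, 0.2650·sin120.0°, -0.1299) = (-0.1325, 0.2295, -0.1299)
O3 = (0.2961·cos240.0°, 0.2961·sin240.0°, -0.1061) = (-0.1480, -0.2564, -0.1061)
subtract pairs → two planes through P
linear system: -0.9269x+0.4590y = -0.0251−-0.3624z; -0.9580x+-0.5128y = -0.0133−-0.3147z
Cramer: x(z) = 0.0207-0.3610z;  y(z) = -0.0128+0.0606z
quadratic in z: (1.1340)z²+(0.1198)z+(-0.1509)=0, √Δ=0.8361 → z ∈ {-0.4215, 0.3158}; z = -0.4215 (taking z<0)
x = 0.1728, y = -0.0384

(0.1728, -0.0384, -0.4215)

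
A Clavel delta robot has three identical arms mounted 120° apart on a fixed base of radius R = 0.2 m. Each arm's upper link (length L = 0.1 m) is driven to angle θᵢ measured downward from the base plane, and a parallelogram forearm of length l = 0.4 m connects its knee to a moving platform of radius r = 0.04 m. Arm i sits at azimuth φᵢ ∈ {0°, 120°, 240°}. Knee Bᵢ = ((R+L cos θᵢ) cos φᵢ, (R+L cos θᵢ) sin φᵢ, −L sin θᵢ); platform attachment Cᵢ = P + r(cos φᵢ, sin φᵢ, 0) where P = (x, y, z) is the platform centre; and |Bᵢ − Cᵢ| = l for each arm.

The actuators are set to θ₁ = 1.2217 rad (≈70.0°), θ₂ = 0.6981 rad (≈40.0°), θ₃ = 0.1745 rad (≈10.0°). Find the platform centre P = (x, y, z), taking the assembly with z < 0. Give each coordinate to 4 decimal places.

(-0.0879, -0.0468, -0.3737)

arm 1 at φ=0.0°: e+L cos θ1 = 0.1942;  centre 1 = (0.1942, 0.0000, -0.0940)
φ2=120.0°: virtual centre (-0.1183, 0.2049, -0.0643), radius l
centre 3 = (0.2585·cos240.0°, 0.2585·sin240.0°, -0.0174) = (-0.1292, -0.2239, -0.0174)
|centre ₂|²−|centre ₁|² = 0.0136;  |centre ₃|²−|centre ₁|² = 0.0206
plane₁₂: -0.6250x+0.4098y+0.0594z = 0.0136
Cramer: x(z) = -0.0266+0.1640z;  y(z) = -0.0075+0.1052z
into |P−centre ₁|² = l²: 1.0380z² + 0.1139z + -0.1024 = 0;  Δ = 0.4379;  z = -0.3737 or 0.2639 → z<0 root = -0.3737
x = -0.0879, y = -0.0468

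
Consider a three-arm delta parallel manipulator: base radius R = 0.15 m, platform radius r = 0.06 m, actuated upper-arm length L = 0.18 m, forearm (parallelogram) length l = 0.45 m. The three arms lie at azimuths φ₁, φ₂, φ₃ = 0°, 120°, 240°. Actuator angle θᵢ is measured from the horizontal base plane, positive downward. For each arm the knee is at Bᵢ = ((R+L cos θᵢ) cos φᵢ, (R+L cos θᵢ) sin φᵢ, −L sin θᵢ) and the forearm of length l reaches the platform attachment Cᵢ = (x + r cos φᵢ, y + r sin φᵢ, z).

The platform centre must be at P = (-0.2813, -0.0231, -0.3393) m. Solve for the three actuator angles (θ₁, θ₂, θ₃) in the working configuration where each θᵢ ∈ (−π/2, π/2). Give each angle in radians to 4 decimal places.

θ₁ = 1.3092, θ₂ = 0.0003, θ₃ = -0.1743

rotate P by −φ1: (-0.2813, -0.0231, -0.3393)
  A=0.3713, B=-0.3393, C=(l²−L²−A²−y'²−z²)/(2L)=-0.2317
  θ1 = atan2(B,A) + arccos(C/0.5030) = 1.3092
rotate P by −φ2: (0.1206, 0.2552, -0.3393)
  A=-0.0306, B=-0.3393, C=(l²−L²−A²−y'²−z²)/(2L)=-0.0308
  √(A²+B²)=0.3407;  θ2 = -1.6609+1.6612 ≈ 0.0003
φ3=240.0° → target in arm frame (0.1607, -0.2321)
  A cos θ + B sin θ = C:  -0.0707·cos θ + -0.3393·sin θ = -0.0107
  √(A²+B²)=0.3466;  θ3 = -1.7761+1.6018 ≈ -0.1743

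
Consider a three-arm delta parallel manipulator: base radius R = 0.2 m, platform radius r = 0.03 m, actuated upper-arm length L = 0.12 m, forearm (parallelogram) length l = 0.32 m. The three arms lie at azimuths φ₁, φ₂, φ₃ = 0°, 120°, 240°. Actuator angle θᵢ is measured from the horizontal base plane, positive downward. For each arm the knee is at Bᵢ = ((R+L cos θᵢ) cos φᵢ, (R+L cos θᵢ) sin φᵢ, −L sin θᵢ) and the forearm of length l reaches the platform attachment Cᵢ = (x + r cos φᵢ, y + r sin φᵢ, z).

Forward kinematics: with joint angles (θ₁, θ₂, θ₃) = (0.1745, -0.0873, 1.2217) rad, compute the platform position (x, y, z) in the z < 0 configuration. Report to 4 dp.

φ1=0.0°: virtual centre (0.2882, 0.0000, -0.0208), radius l
φ2=120.0°: virtual centre (-0.1448, 0.2508, 0.0105), radius l
arm 3 at φ=240.0°: (R−r)+L cos θ3 = 0.2110;  S3 = (-0.1055, -0.1828, -0.1128)
eliminate P² terms by subtracting sphere 1 from 2 and 3
[-0.8659 0.5015 0.0626]·P = 0.0005;  [-0.7874 -0.3655 -0.1839]·P = -0.0262
Cramer: x(z) = 0.0182-0.0974z;  y(z) = 0.0324-0.2931z
quadratic in z: (1.0954)z²+(0.0753)z+(-0.0281)=0, √Δ=0.3586 → z ∈ {-0.1980, 0.1293}; z = -0.1980 (taking z<0)
x = 0.0375, y = 0.0905

(0.0375, 0.0905, -0.1980)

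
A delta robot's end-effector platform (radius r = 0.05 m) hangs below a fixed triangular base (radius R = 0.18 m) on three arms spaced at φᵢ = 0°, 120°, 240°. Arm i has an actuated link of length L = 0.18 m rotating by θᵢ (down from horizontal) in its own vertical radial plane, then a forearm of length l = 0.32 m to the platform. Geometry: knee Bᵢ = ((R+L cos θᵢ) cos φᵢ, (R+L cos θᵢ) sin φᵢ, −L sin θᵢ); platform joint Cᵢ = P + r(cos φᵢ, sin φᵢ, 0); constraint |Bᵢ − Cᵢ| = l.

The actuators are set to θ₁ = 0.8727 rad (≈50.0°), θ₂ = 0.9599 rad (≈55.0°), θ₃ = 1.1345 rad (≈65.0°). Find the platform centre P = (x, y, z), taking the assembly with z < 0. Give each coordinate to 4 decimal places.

arm 1 at φ=0.0°: (R−r)+L cos θ1 = 0.2457;  S1 = (0.2457, 0.0000, -0.1379)
φ2=120.0°: virtual centre (-0.1166, 0.2020, -0.1474), radius l
φ3=240.0°: virtual centre (-0.1030, -0.1785, -0.1631), radius l
subtract pairs → two planes through P
linear system: -0.7246x+0.4040y = -0.0032−-0.0191z; -0.6975x+-0.3569y = -0.0103−-0.0505z
det = 0.5404;  x = 0.0098+-0.0504z,  y = 0.0096+-0.0430z
sphere 1 gives Az²+Bz+C=0 with A=1.0044, B=0.2987, C=-0.0277;  B²−4AC=0.2004;  roots -0.3715, 0.0741;  negative root z = -0.3715
x = 0.0286, y = 0.0256

(0.0286, 0.0256, -0.3715)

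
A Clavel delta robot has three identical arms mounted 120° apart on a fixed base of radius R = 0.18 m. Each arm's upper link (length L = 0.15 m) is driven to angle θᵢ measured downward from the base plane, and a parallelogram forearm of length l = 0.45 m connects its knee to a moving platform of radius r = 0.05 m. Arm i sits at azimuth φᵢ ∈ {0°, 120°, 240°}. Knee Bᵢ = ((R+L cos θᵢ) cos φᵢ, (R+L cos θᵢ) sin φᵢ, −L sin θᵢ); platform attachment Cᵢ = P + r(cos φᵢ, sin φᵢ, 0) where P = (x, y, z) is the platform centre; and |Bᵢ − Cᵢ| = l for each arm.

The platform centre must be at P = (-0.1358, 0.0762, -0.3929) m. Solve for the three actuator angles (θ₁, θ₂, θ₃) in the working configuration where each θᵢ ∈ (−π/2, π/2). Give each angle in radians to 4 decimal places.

arm 1 (φ=0.0°): x'=-0.1358, y'=0.0762
  A cos θ + B sin θ = C:  0.2658·cos θ + -0.3929·sin θ = -0.1694
  γ=atan2(-0.3929,0.2658)=-0.9760;  ψ=arccos(-0.3572)=1.9360;  θ1=γ+ψ≈0.9600
φ2=120.0° → target in arm frame (0.1339, 0.0795)
  e−x'=-0.0039;  (l²−L²−(e−x')²−y'²−z²)/2L = 0.0643
  γ=atan2(-0.3929,-0.0039)=-1.5807;  ψ=arccos(0.1637)=1.4064;  θ2=γ+ψ≈-0.1743
rotate P by −φ3: (0.0019, -0.1557, -0.3929)
  e−x'=0.1281;  (l²−L²−(e−x')²−y'²−z²)/2L = -0.0501
  γ=atan2(-0.3929,0.1281)=-1.2556;  ψ=arccos(-0.1212)=1.6923;  θ3=γ+ψ≈0.4366

θ₁ = 0.9600, θ₂ = -0.1743, θ₃ = 0.4366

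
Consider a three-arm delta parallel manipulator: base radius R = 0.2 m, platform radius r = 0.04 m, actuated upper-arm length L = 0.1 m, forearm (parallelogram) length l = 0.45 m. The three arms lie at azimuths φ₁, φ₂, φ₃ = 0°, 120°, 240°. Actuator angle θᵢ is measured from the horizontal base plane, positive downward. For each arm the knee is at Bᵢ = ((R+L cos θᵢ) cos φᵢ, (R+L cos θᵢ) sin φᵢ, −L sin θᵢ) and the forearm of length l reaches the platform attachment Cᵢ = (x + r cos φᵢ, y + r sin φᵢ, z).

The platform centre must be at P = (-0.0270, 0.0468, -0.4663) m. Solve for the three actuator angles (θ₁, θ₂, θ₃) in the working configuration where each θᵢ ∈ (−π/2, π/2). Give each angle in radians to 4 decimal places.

θ₁ = 1.0476, θ₂ = 0.6113, θ₃ = 1.0477

φ1=0.0° → target in arm frame (-0.0270, 0.0468)
  A cos θ + B sin θ = C:  0.1870·cos θ + -0.4663·sin θ = -0.3105
  θ1 = atan2(B,A) + arccos(C/0.5024) = 1.0476
arm 2 (φ=120.0°): x'=0.0540, y'=0.0000
  A cos θ + B sin θ = C:  0.1060·cos θ + -0.4663·sin θ = -0.1808
  θ2 = atan2(B,A) + arccos(C/0.4782) = 0.6113
φ3=240.0° → target in arm frame (-0.0270, -0.0468)
  A=0.1870, B=-0.4663, C=(l²−L²−A²−y'²−z²)/(2L)=-0.3105
  γ=atan2(-0.4663,0.1870)=-1.1893;  ψ=arccos(-0.6181)=2.2371;  θ3=γ+ψ≈1.0477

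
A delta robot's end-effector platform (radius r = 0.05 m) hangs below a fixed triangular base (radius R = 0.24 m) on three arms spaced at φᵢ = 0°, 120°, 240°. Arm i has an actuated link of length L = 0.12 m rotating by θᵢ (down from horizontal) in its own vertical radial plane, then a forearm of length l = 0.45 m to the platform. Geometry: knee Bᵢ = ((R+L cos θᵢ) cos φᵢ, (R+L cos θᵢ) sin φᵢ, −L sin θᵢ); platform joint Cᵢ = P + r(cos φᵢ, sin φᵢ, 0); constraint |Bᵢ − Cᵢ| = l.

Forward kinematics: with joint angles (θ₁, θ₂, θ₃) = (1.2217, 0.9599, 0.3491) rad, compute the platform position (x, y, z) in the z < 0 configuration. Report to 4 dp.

centre 1 = (0.2310·cos0.0°, 0.2310·sin0.0°, -0.1128) = (0.2310, 0.0000, -0.1128)
arm 2 at φ=120.0°: ρ2 = 0.2588;  centre 2 = (-0.1294, 0.2242, -0.0983)
centre 3 = (0.3028·cos240.0°, 0.3028·sin240.0°, -0.0410) = (-0.1514, -0.2622, -0.0410)
subtract pairs → two planes through P
[-0.7209 0.4483 0.0289]·P = 0.0106;  [-0.7649 -0.5244 0.1434]·P = 0.0273
Cramer: x(z) = -0.0246+0.1102z;  y(z) = -0.0160+0.1127z
sphere 1 gives Az²+Bz+C=0 with A=1.0249, B=0.1655, C=-0.1242;  B²−4AC=0.5364;  roots -0.4381, 0.2765;  negative root z = -0.4381
x = -0.0729, y = -0.0654

(-0.0729, -0.0654, -0.4381)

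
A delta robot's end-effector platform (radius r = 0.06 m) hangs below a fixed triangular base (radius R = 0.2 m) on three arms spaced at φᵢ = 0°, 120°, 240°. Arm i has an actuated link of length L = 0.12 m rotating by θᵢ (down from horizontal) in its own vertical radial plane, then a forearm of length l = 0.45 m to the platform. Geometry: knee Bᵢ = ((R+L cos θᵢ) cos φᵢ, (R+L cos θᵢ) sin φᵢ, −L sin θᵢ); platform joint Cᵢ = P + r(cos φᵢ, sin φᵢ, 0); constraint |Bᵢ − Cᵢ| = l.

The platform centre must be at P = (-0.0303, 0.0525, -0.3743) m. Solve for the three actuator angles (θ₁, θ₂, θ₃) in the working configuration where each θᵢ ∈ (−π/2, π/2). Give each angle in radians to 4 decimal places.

θ₁ = 0.2617, θ₂ = -0.2623, θ₃ = 0.2618

arm 1 (φ=0.0°): x'=-0.0303, y'=0.0525
  A=0.1703, B=-0.3743, C=(l²−L²−A²−y'²−z²)/(2L)=0.0677
  γ=atan2(-0.3743,0.1703)=-1.1438;  ψ=arccos(0.1646)=1.4055;  θ1=γ+ψ≈0.2617
φ2=120.0° → target in arm frame (0.0606, 0.0000)
  A cos θ + B sin θ = C:  0.0794·cos θ + -0.3743·sin θ = 0.1737
  √(A²+B²)=0.3826;  θ2 = -1.3618+1.0995 ≈ -0.2623
φ3=240.0° → target in arm frame (-0.0303, -0.0525)
  A cos θ + B sin θ = C:  0.1703·cos θ + -0.3743·sin θ = 0.0677
  γ=atan2(-0.3743,0.1703)=-1.1438;  ψ=arccos(0.1645)=1.4055;  θ3=γ+ψ≈0.2618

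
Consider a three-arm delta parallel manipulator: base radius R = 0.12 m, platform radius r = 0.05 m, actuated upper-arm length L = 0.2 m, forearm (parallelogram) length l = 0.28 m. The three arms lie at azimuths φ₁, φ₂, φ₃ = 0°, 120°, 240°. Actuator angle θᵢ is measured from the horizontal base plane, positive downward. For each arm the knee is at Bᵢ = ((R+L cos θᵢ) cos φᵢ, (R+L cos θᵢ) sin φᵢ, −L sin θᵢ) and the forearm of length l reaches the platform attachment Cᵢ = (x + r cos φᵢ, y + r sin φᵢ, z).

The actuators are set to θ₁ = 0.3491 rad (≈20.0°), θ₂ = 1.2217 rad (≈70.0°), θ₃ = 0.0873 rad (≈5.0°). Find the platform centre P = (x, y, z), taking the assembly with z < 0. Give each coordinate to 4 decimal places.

(0.0507, -0.1328, -0.2018)

S1 = (0.2579·cos0.0°, 0.2579·sin0.0°, -0.0684) = (0.2579, 0.0000, -0.0684)
arm 2 at φ=120.0°: e+L cos θ2 = 0.1384;  S2 = (-0.0692, 0.1199, -0.1879)
arm 3 at φ=240.0°: e+L cos θ3 = 0.2692;  S3 = (-0.1346, -0.2332, -0.0174)
|S₂|²−|S₁|² = -0.0167;  |S₃|²−|S₁|² = 0.0016
plane₁₂: -0.6543x+0.2397y+-0.2391z = -0.0167
det = 0.4933;  x = 0.0150+-0.1764z,  y = -0.0287+0.5156z
into |P−S₁|² = l²: 1.2970z² + 0.1929z + -0.0139 = 0;  Δ = 0.1093;  z = -0.2018 or 0.0531 → z<0 root = -0.2018
x = 0.0507, y = -0.1328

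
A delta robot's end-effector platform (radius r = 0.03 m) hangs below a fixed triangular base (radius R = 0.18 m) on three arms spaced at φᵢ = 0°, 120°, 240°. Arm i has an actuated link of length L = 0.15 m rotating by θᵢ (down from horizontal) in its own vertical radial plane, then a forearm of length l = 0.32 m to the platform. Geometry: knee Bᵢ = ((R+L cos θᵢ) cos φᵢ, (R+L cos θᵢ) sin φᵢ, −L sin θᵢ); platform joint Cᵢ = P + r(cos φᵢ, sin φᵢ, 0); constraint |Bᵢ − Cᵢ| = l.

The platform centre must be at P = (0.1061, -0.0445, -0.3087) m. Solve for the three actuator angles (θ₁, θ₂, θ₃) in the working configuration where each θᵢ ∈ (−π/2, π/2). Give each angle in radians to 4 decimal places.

rotate P by −φ1: (0.1061, -0.0445, -0.3087)
  A cos θ + B sin θ = C:  0.0439·cos θ + -0.3087·sin θ = -0.0643
  θ1 = atan2(B,A) + arccos(C/0.3118) = 0.3491
rotate P by −φ2: (-0.0916, -0.0696, -0.3087)
  A=0.2416, B=-0.3087, C=(l²−L²−A²−y'²−z²)/(2L)=-0.2620
  γ=atan2(-0.3087,0.2416)=-0.9068;  ψ=arccos(-0.6685)=2.3029;  θ2=γ+ψ≈1.3962
arm 3 (φ=240.0°): x'=-0.0145, y'=0.1141
  A=0.1645, B=-0.3087, C=(l²−L²−A²−y'²−z²)/(2L)=-0.1850
  √(A²+B²)=0.3498;  θ3 = -1.0812+2.1279 ≈ 1.0468

θ₁ = 0.3491, θ₂ = 1.3962, θ₃ = 1.0468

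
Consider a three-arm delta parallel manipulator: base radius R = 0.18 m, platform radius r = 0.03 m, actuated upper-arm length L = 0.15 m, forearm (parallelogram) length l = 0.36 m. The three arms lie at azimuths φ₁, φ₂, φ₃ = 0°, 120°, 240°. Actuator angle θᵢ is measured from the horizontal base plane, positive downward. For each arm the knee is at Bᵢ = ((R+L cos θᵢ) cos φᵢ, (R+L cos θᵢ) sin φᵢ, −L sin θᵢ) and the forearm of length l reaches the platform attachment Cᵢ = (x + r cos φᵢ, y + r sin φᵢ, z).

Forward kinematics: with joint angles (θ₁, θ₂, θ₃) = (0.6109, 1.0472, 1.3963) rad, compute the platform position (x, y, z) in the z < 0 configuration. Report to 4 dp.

(0.0870, 0.0473, -0.3907)

φ1=0.0°: virtual centre (0.2729, 0.0000, -0.0860), radius l
φ2=120.0°: virtual centre (-0.1125, 0.1949, -0.1299), radius l
S3 = (0.1760·cos240.0°, 0.1760·sin240.0°, -0.1477) = (-0.0880, -0.1525, -0.1477)
|S₂|²−|S₁|² = -0.0144;  |S₃|²−|S₁|² = -0.0290
plane₁₂: -0.7707x+0.3897y+-0.0877z = -0.0144
det = 0.5163;  x = 0.0304+-0.1449z,  y = 0.0233+-0.0615z
quadratic in z: (1.0248)z²+(0.2395)z+(-0.0629)=0, √Δ=0.5613 → z ∈ {-0.3907, 0.1570}; z = -0.3907 (taking z<0)
x = 0.0870, y = 0.0473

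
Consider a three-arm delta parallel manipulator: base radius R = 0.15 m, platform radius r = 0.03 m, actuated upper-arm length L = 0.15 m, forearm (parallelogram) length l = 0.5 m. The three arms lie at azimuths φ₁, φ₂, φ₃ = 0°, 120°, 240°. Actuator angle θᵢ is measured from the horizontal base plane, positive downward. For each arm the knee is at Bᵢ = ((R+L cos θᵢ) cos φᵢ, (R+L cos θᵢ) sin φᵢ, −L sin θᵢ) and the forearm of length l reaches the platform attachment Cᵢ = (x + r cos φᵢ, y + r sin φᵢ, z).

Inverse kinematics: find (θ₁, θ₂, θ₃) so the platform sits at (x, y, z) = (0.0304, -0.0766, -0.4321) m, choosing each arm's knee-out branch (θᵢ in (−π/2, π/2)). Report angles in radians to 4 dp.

θ₁ = -0.0001, θ₂ = 0.4362, θ₃ = -0.0872

φ1=0.0° → target in arm frame (0.0304, -0.0766)
  e−x'=0.0896;  (l²−L²−(e−x')²−y'²−z²)/2L = 0.0896
  θ1 = atan2(B,A) + arccos(C/0.4413) = -0.0001
φ2=120.0° → target in arm frame (-0.0815, 0.0120)
  A cos θ + B sin θ = C:  0.2015·cos θ + -0.4321·sin θ = 0.0001
  √(A²+B²)=0.4768;  θ2 = -1.1344+1.5706 ≈ 0.4362
φ3=240.0° → target in arm frame (0.0511, 0.0646)
  A cos θ + B sin θ = C:  0.0689·cos θ + -0.4321·sin θ = 0.1062
  θ3 = atan2(B,A) + arccos(C/0.4376) = -0.0872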